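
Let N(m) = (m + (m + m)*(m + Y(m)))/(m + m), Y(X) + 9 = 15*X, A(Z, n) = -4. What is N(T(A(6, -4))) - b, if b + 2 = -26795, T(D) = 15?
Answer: 54057/2 ≈ 27029.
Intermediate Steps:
Y(X) = -9 + 15*X
b = -26797 (b = -2 - 26795 = -26797)
N(m) = (m + 2*m*(-9 + 16*m))/(2*m) (N(m) = (m + (m + m)*(m + (-9 + 15*m)))/(m + m) = (m + (2*m)*(-9 + 16*m))/((2*m)) = (m + 2*m*(-9 + 16*m))*(1/(2*m)) = (m + 2*m*(-9 + 16*m))/(2*m))
N(T(A(6, -4))) - b = (-17/2 + 16*15) - 1*(-26797) = (-17/2 + 240) + 26797 = 463/2 + 26797 = 54057/2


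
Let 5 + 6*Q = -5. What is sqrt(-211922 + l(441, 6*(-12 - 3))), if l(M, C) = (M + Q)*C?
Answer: I*sqrt(251462) ≈ 501.46*I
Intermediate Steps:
Q = -5/3 (Q = -5/6 + (1/6)*(-5) = -5/6 - 5/6 = -5/3 ≈ -1.6667)
l(M, C) = C*(-5/3 + M) (l(M, C) = (M - 5/3)*C = (-5/3 + M)*C = C*(-5/3 + M))
sqrt(-211922 + l(441, 6*(-12 - 3))) = sqrt(-211922 + (6*(-12 - 3))*(-5 + 3*441)/3) = sqrt(-211922 + (6*(-15))*(-5 + 1323)/3) = sqrt(-211922 + (1/3)*(-90)*1318) = sqrt(-211922 - 39540) = sqrt(-251462) = I*sqrt(251462)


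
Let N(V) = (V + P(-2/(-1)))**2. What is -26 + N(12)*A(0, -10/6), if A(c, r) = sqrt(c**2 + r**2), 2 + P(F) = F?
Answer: 214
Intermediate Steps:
P(F) = -2 + F
N(V) = V**2 (N(V) = (V + (-2 - 2/(-1)))**2 = (V + (-2 - 2*(-1)))**2 = (V + (-2 + 2))**2 = (V + 0)**2 = V**2)
-26 + N(12)*A(0, -10/6) = -26 + 12**2*sqrt(0**2 + (-10/6)**2) = -26 + 144*sqrt(0 + (-10*1/6)**2) = -26 + 144*sqrt(0 + (-5/3)**2) = -26 + 144*sqrt(0 + 25/9) = -26 + 144*sqrt(25/9) = -26 + 144*(5/3) = -26 + 240 = 214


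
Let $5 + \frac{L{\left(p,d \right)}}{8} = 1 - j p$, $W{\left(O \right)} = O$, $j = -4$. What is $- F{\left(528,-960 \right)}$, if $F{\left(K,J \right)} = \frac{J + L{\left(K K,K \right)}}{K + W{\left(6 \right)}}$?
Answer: $- \frac{4460048}{267} \approx -16704.0$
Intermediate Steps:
$L{\left(p,d \right)} = -32 + 32 p$ ($L{\left(p,d \right)} = -40 + 8 \left(1 - - 4 p\right) = -40 + 8 \left(1 + 4 p\right) = -40 + \left(8 + 32 p\right) = -32 + 32 p$)
$F{\left(K,J \right)} = \frac{-32 + J + 32 K^{2}}{6 + K}$ ($F{\left(K,J \right)} = \frac{J + \left(-32 + 32 K K\right)}{K + 6} = \frac{J + \left(-32 + 32 K^{2}\right)}{6 + K} = \frac{-32 + J + 32 K^{2}}{6 + K}$)
$- F{\left(528,-960 \right)} = - \frac{-32 - 960 + 32 \cdot 528^{2}}{6 + 528} = - \frac{-32 - 960 + 32 \cdot 278784}{534} = - \frac{-32 - 960 + 8921088}{534} = - \frac{8920096}{534} = \left(-1\right) \frac{4460048}{267} = - \frac{4460048}{267}$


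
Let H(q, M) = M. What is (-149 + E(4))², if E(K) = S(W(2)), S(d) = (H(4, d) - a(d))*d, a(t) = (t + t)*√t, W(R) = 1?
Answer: 22500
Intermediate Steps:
a(t) = 2*t^(3/2) (a(t) = (2*t)*√t = 2*t^(3/2))
S(d) = d*(d - 2*d^(3/2)) (S(d) = (d - 2*d^(3/2))*d = d*(d - 2*d^(3/2)))
E(K) = -1 (E(K) = 1² - 2*1^(5/2) = 1 - 2*1 = 1 - 2 = -1)
(-149 + E(4))² = (-149 - 1)² = (-150)² = 22500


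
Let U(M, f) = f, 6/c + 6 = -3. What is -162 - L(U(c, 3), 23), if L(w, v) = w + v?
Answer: -188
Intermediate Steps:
c = -2/3 (c = 6/(-6 - 3) = 6/(-9) = 6*(-1/9) = -2/3 ≈ -0.66667)
L(w, v) = v + w
-162 - L(U(c, 3), 23) = -162 - (23 + 3) = -162 - 1*26 = -162 - 26 = -188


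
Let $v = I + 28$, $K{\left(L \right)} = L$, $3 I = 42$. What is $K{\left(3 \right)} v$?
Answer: $126$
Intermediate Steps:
$I = 14$ ($I = \frac{1}{3} \cdot 42 = 14$)
$v = 42$ ($v = 14 + 28 = 42$)
$K{\left(3 \right)} v = 3 \cdot 42 = 126$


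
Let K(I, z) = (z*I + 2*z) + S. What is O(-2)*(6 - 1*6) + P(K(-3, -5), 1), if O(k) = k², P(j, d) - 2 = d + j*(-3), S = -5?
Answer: 3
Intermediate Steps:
K(I, z) = -5 + 2*z + I*z (K(I, z) = (z*I + 2*z) - 5 = (I*z + 2*z) - 5 = (2*z + I*z) - 5 = -5 + 2*z + I*z)
P(j, d) = 2 + d - 3*j (P(j, d) = 2 + (d + j*(-3)) = 2 + (d - 3*j) = 2 + d - 3*j)
O(-2)*(6 - 1*6) + P(K(-3, -5), 1) = (-2)²*(6 - 1*6) + (2 + 1 - 3*(-5 + 2*(-5) - 3*(-5))) = 4*(6 - 6) + (2 + 1 - 3*(-5 - 10 + 15)) = 4*0 + (2 + 1 - 3*0) = 0 + (2 + 1 + 0) = 0 + 3 = 3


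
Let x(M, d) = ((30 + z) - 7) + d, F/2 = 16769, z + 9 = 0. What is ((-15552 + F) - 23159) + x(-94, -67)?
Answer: -5226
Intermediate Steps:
z = -9 (z = -9 + 0 = -9)
F = 33538 (F = 2*16769 = 33538)
x(M, d) = 14 + d (x(M, d) = ((30 - 9) - 7) + d = (21 - 7) + d = 14 + d)
((-15552 + F) - 23159) + x(-94, -67) = ((-15552 + 33538) - 23159) + (14 - 67) = (17986 - 23159) - 53 = -5173 - 53 = -5226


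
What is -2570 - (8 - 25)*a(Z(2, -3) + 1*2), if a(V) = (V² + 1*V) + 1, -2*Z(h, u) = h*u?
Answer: -2043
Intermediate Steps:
Z(h, u) = -h*u/2
a(V) = 1 + V + V² (a(V) = (V² + V) + 1 = (V + V²) + 1 = 1 + V + V²)
-2570 - (8 - 25)*a(Z(2, -3) + 1*2) = -2570 - (8 - 25)*(1 + (-½*2*(-3) + 1*2) + (-½*2*(-3) + 1*2)²) = -2570 - (-17)*(1 + (3 + 2) + (3 + 2)²) = -2570 - (-17)*(1 + 5 + 5²) = -2570 - (-17)*(1 + 5 + 25) = -2570 - (-17)*31 = -2570 - 1*(-527) = -2570 + 527 = -2043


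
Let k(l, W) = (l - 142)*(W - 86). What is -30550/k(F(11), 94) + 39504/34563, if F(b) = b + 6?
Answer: 7302691/230420 ≈ 31.693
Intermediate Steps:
F(b) = 6 + b
k(l, W) = (-142 + l)*(-86 + W)
-30550/k(F(11), 94) + 39504/34563 = -30550/(12212 - 142*94 - 86*(6 + 11) + 94*(6 + 11)) + 39504/34563 = -30550/(12212 - 13348 - 86*17 + 94*17) + 39504*(1/34563) = -30550/(12212 - 13348 - 1462 + 1598) + 13168/11521 = -30550/(-1000) + 13168/11521 = -30550*(-1/1000) + 13168/11521 = 611/20 + 13168/11521 = 7302691/230420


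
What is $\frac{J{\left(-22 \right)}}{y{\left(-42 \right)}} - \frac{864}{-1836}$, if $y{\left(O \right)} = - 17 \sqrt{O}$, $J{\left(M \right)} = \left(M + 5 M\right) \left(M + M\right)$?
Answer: $\frac{8}{17} + \frac{968 i \sqrt{42}}{119} \approx 0.47059 + 52.717 i$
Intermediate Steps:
$J{\left(M \right)} = 12 M^{2}$ ($J{\left(M \right)} = 6 M 2 M = 12 M^{2}$)
$\frac{J{\left(-22 \right)}}{y{\left(-42 \right)}} - \frac{864}{-1836} = \frac{12 \left(-22\right)^{2}}{\left(-17\right) \sqrt{-42}} - \frac{864}{-1836} = \frac{12 \cdot 484}{\left(-17\right) i \sqrt{42}} - - \frac{8}{17} = \frac{5808}{\left(-17\right) i \sqrt{42}} + \frac{8}{17} = 5808 \frac{i \sqrt{42}}{714} + \frac{8}{17} = \frac{968 i \sqrt{42}}{119} + \frac{8}{17} = \frac{8}{17} + \frac{968 i \sqrt{42}}{119}$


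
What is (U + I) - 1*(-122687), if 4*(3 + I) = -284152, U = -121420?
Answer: -69774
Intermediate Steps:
I = -71041 (I = -3 + (¼)*(-284152) = -3 - 71038 = -71041)
(U + I) - 1*(-122687) = (-121420 - 71041) - 1*(-122687) = -192461 + 122687 = -69774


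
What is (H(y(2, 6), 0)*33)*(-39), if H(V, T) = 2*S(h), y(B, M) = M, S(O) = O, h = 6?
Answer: -15444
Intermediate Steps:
H(V, T) = 12 (H(V, T) = 2*6 = 12)
(H(y(2, 6), 0)*33)*(-39) = (12*33)*(-39) = 396*(-39) = -15444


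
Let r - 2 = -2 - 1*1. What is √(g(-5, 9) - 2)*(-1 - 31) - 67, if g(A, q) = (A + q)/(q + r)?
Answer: -67 - 16*I*√6 ≈ -67.0 - 39.192*I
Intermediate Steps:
r = -1 (r = 2 + (-2 - 1*1) = 2 + (-2 - 1) = 2 - 3 = -1)
g(A, q) = (A + q)/(-1 + q) (g(A, q) = (A + q)/(q - 1) = (A + q)/(-1 + q))
√(g(-5, 9) - 2)*(-1 - 31) - 67 = √((-5 + 9)/(-1 + 9) - 2)*(-1 - 31) - 67 = √(4/8 - 2)*(-32) - 67 = √((⅛)*4 - 2)*(-32) - 67 = √(½ - 2)*(-32) - 67 = √(-3/2)*(-32) - 67 = (I*√6/2)*(-32) - 67 = -16*I*√6 - 67 = -67 - 16*I*√6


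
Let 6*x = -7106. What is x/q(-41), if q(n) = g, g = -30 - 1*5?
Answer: 3553/105 ≈ 33.838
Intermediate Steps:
x = -3553/3 (x = (1/6)*(-7106) = -3553/3 ≈ -1184.3)
g = -35 (g = -30 - 5 = -35)
q(n) = -35
x/q(-41) = -3553/3/(-35) = -3553/3*(-1/35) = 3553/105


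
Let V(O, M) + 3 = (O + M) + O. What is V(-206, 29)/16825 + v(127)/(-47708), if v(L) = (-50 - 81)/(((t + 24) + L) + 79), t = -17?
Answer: -3920252269/170972352300 ≈ -0.022929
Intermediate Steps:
V(O, M) = -3 + M + 2*O (V(O, M) = -3 + ((O + M) + O) = -3 + ((M + O) + O) = -3 + (M + 2*O) = -3 + M + 2*O)
v(L) = -131/(86 + L) (v(L) = (-50 - 81)/(((-17 + 24) + L) + 79) = -131/((7 + L) + 79) = -131/(86 + L))
V(-206, 29)/16825 + v(127)/(-47708) = (-3 + 29 + 2*(-206))/16825 - 131/(86 + 127)/(-47708) = (-3 + 29 - 412)*(1/16825) - 131/213*(-1/47708) = -386*1/16825 - 131*1/213*(-1/47708) = -386/16825 - 131/213*(-1/47708) = -386/16825 + 131/10161804 = -3920252269/170972352300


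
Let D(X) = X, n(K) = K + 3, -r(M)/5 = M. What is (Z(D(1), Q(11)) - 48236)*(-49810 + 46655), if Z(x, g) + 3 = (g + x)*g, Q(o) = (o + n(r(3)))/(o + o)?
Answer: 73661984035/484 ≈ 1.5219e+8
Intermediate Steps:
r(M) = -5*M
n(K) = 3 + K
Q(o) = (-12 + o)/(2*o) (Q(o) = (o + (3 - 5*3))/(o + o) = (o + (3 - 15))/((2*o)) = (o - 12)*(1/(2*o)) = (-12 + o)*(1/(2*o)) = (-12 + o)/(2*o))
Z(x, g) = -3 + g*(g + x) (Z(x, g) = -3 + (g + x)*g = -3 + g*(g + x))
(Z(D(1), Q(11)) - 48236)*(-49810 + 46655) = ((-3 + ((½)*(-12 + 11)/11)² + ((½)*(-12 + 11)/11)*1) - 48236)*(-49810 + 46655) = ((-3 + ((½)*(1/11)*(-1))² + ((½)*(1/11)*(-1))*1) - 48236)*(-3155) = ((-3 + (-1/22)² - 1/22*1) - 48236)*(-3155) = ((-3 + 1/484 - 1/22) - 48236)*(-3155) = (-1473/484 - 48236)*(-3155) = -23347697/484*(-3155) = 73661984035/484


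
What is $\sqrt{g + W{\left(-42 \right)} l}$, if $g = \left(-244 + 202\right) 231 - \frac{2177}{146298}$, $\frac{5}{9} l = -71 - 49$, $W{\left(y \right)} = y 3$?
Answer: $\frac{731 \sqrt{701498910}}{146298} \approx 132.34$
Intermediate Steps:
$W{\left(y \right)} = 3 y$
$l = -216$ ($l = \frac{9 \left(-71 - 49\right)}{5} = \frac{9}{5} \left(-120\right) = -216$)
$g = - \frac{1419385373}{146298}$ ($g = \left(-42\right) 231 - \frac{2177}{146298} = -9702 - \frac{2177}{146298} = - \frac{1419385373}{146298} \approx -9702.0$)
$\sqrt{g + W{\left(-42 \right)} l} = \sqrt{- \frac{1419385373}{146298} + 3 \left(-42\right) \left(-216\right)} = \sqrt{- \frac{1419385373}{146298} - -27216} = \sqrt{- \frac{1419385373}{146298} + 27216} = \sqrt{\frac{2562260995}{146298}} = \frac{731 \sqrt{701498910}}{146298}$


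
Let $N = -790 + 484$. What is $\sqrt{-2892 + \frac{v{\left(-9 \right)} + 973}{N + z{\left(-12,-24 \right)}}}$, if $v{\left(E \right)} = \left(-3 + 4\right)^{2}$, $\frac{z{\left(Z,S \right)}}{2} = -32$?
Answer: $\frac{i \sqrt{99068795}}{185} \approx 53.802 i$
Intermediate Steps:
$z{\left(Z,S \right)} = -64$ ($z{\left(Z,S \right)} = 2 \left(-32\right) = -64$)
$v{\left(E \right)} = 1$ ($v{\left(E \right)} = 1^{2} = 1$)
$N = -306$
$\sqrt{-2892 + \frac{v{\left(-9 \right)} + 973}{N + z{\left(-12,-24 \right)}}} = \sqrt{-2892 + \frac{1 + 973}{-306 - 64}} = \sqrt{-2892 + \frac{974}{-370}} = \sqrt{-2892 + 974 \left(- \frac{1}{370}\right)} = \sqrt{-2892 - \frac{487}{185}} = \sqrt{- \frac{535507}{185}} = \frac{i \sqrt{99068795}}{185}$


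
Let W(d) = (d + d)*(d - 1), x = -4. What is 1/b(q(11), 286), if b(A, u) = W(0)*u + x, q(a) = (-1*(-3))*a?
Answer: -¼ ≈ -0.25000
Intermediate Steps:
W(d) = 2*d*(-1 + d) (W(d) = (2*d)*(-1 + d) = 2*d*(-1 + d))
q(a) = 3*a
b(A, u) = -4 (b(A, u) = (2*0*(-1 + 0))*u - 4 = (2*0*(-1))*u - 4 = 0*u - 4 = 0 - 4 = -4)
1/b(q(11), 286) = 1/(-4) = -¼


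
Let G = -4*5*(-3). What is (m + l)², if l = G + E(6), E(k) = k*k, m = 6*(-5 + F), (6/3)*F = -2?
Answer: 3600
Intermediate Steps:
F = -1 (F = (½)*(-2) = -1)
G = 60 (G = -20*(-3) = 60)
m = -36 (m = 6*(-5 - 1) = 6*(-6) = -36)
E(k) = k²
l = 96 (l = 60 + 6² = 60 + 36 = 96)
(m + l)² = (-36 + 96)² = 60² = 3600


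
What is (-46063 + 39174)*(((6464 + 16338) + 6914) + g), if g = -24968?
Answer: -32708972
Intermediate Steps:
(-46063 + 39174)*(((6464 + 16338) + 6914) + g) = (-46063 + 39174)*(((6464 + 16338) + 6914) - 24968) = -6889*((22802 + 6914) - 24968) = -6889*(29716 - 24968) = -6889*4748 = -32708972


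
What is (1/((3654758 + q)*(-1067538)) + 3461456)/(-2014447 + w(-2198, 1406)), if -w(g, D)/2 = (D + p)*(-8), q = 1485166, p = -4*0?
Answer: -18993231252863955071/10929962994581935512 ≈ -1.7377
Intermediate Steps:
p = 0
w(g, D) = 16*D (w(g, D) = -2*(D + 0)*(-8) = -2*D*(-8) = -(-16)*D = 16*D)
(1/((3654758 + q)*(-1067538)) + 3461456)/(-2014447 + w(-2198, 1406)) = (1/((3654758 + 1485166)*(-1067538)) + 3461456)/(-2014447 + 16*1406) = (-1/1067538/5139924 + 3461456)/(-2014447 + 22496) = ((1/5139924)*(-1/1067538) + 3461456)/(-1991951) = (-1/5487064187112 + 3461456)*(-1/1991951) = (18993231252863955071/5487064187112)*(-1/1991951) = -18993231252863955071/10929962994581935512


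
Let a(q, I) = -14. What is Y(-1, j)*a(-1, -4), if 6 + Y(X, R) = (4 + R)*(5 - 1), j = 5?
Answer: -420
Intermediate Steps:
Y(X, R) = 10 + 4*R (Y(X, R) = -6 + (4 + R)*(5 - 1) = -6 + (4 + R)*4 = -6 + (16 + 4*R) = 10 + 4*R)
Y(-1, j)*a(-1, -4) = (10 + 4*5)*(-14) = (10 + 20)*(-14) = 30*(-14) = -420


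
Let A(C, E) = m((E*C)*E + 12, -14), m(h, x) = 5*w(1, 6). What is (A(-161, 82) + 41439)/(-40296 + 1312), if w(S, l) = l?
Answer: -41469/38984 ≈ -1.0637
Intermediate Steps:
m(h, x) = 30 (m(h, x) = 5*6 = 30)
A(C, E) = 30
(A(-161, 82) + 41439)/(-40296 + 1312) = (30 + 41439)/(-40296 + 1312) = 41469/(-38984) = 41469*(-1/38984) = -41469/38984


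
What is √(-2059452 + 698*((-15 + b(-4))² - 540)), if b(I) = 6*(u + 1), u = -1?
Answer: 3*I*√253258 ≈ 1509.7*I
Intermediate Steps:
b(I) = 0 (b(I) = 6*(-1 + 1) = 6*0 = 0)
√(-2059452 + 698*((-15 + b(-4))² - 540)) = √(-2059452 + 698*((-15 + 0)² - 540)) = √(-2059452 + 698*((-15)² - 540)) = √(-2059452 + 698*(225 - 540)) = √(-2059452 + 698*(-315)) = √(-2059452 - 219870) = √(-2279322) = 3*I*√253258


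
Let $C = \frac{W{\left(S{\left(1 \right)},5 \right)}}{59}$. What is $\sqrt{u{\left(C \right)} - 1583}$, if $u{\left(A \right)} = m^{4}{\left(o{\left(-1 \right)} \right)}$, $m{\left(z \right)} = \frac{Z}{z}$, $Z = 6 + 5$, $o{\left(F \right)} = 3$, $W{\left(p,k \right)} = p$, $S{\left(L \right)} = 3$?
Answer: $\frac{7 i \sqrt{2318}}{9} \approx 37.447 i$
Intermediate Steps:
$Z = 11$
$m{\left(z \right)} = \frac{11}{z}$
$C = \frac{3}{59} \approx 0.050847$
$u{\left(A \right)} = \frac{14641}{81}$ ($u{\left(A \right)} = \left(\frac{11}{3}\right)^{4} = \frac{14641}{81}$)
$\sqrt{u{\left(C \right)} - 1583} = \sqrt{\frac{14641}{81} - 1583} = \sqrt{- \frac{113582}{81}} = \frac{7 i \sqrt{2318}}{9}$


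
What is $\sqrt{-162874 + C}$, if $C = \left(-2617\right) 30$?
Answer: $2 i \sqrt{60346} \approx 491.31 i$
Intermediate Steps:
$C = -78510$
$\sqrt{-162874 + C} = \sqrt{-162874 - 78510} = \sqrt{-241384} = 2 i \sqrt{60346}$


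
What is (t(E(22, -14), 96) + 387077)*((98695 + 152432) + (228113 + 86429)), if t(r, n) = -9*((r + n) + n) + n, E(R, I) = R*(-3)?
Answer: 218370295091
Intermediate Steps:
E(R, I) = -3*R
t(r, n) = -17*n - 9*r (t(r, n) = -9*((n + r) + n) + n = -9*(r + 2*n) + n = (-18*n - 9*r) + n = -17*n - 9*r)
(t(E(22, -14), 96) + 387077)*((98695 + 152432) + (228113 + 86429)) = ((-17*96 - (-27)*22) + 387077)*((98695 + 152432) + (228113 + 86429)) = ((-1632 - 9*(-66)) + 387077)*(251127 + 314542) = ((-1632 + 594) + 387077)*565669 = (-1038 + 387077)*565669 = 386039*565669 = 218370295091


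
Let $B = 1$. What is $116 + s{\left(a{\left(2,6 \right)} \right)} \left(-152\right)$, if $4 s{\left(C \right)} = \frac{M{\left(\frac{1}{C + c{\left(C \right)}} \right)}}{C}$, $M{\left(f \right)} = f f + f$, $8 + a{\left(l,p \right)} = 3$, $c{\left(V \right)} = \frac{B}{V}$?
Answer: $\frac{38809}{338} \approx 114.82$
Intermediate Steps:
$c{\left(V \right)} = \frac{1}{V}$ ($c{\left(V \right)} = 1 \frac{1}{V} = \frac{1}{V}$)
$a{\left(l,p \right)} = -5$ ($a{\left(l,p \right)} = -8 + 3 = -5$)
$M{\left(f \right)} = f + f^{2}$ ($M{\left(f \right)} = f^{2} + f = f + f^{2}$)
$s{\left(C \right)} = \frac{1 + \frac{1}{C + \frac{1}{C}}}{4 C \left(C + \frac{1}{C}\right)}$ ($s{\left(C \right)} = \frac{\frac{1 + \frac{1}{C + \frac{1}{C}}}{C + \frac{1}{C}} \frac{1}{C}}{4} = \frac{\frac{1}{C} \frac{1}{C + \frac{1}{C}} \left(1 + \frac{1}{C + \frac{1}{C}}\right)}{4} = \frac{1 + \frac{1}{C + \frac{1}{C}}}{4 C \left(C + \frac{1}{C}\right)}$)
$116 + s{\left(a{\left(2,6 \right)} \right)} \left(-152\right) = 116 + \frac{1 - 5 + \left(-5\right)^{2}}{4 \left(1 + \left(-5\right)^{2}\right)^{2}} \left(-152\right) = 116 + \frac{1 - 5 + 25}{4 \left(1 + 25\right)^{2}} \left(-152\right) = 116 + \frac{1}{4} \cdot \frac{1}{676} \cdot 21 \left(-152\right) = 116 + \frac{21}{2704} \left(-152\right) = 116 - \frac{399}{338} = \frac{38809}{338}$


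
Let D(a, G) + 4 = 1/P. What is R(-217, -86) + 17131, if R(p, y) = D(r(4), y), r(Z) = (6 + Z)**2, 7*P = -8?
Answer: 137009/8 ≈ 17126.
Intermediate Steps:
P = -8/7 (P = (1/7)*(-8) = -8/7 ≈ -1.1429)
D(a, G) = -39/8 (D(a, G) = -4 + 1/(-8/7) = -4 - 7/8 = -39/8)
R(p, y) = -39/8
R(-217, -86) + 17131 = -39/8 + 17131 = 137009/8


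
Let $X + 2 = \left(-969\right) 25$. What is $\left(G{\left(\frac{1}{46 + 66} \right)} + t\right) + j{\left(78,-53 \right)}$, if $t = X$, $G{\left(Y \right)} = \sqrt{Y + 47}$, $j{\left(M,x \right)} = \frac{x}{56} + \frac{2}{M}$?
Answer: $- \frac{52913779}{2184} + \frac{9 \sqrt{455}}{28} \approx -24221.0$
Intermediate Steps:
$j{\left(M,x \right)} = \frac{2}{M} + \frac{x}{56}$ ($j{\left(M,x \right)} = x \frac{1}{56} + \frac{2}{M} = \frac{x}{56} + \frac{2}{M} = \frac{2}{M} + \frac{x}{56}$)
$G{\left(Y \right)} = \sqrt{47 + Y}$
$X = -24227$ ($X = -2 - 24225 = -24227$)
$t = -24227$
$\left(G{\left(\frac{1}{46 + 66} \right)} + t\right) + j{\left(78,-53 \right)} = \left(\sqrt{47 + \frac{1}{46 + 66}} - 24227\right) + \left(\frac{2}{78} + \frac{1}{56} \left(-53\right)\right) = \left(\sqrt{47 + \frac{1}{112}} - 24227\right) + \left(2 \cdot \frac{1}{78} - \frac{53}{56}\right) = \left(\sqrt{47 + \frac{1}{112}} - 24227\right) + \left(\frac{1}{39} - \frac{53}{56}\right) = \left(\sqrt{\frac{5265}{112}} - 24227\right) - \frac{2011}{2184} = \left(\frac{9 \sqrt{455}}{28} - 24227\right) - \frac{2011}{2184} = \left(-24227 + \frac{9 \sqrt{455}}{28}\right) - \frac{2011}{2184} = - \frac{52913779}{2184} + \frac{9 \sqrt{455}}{28}$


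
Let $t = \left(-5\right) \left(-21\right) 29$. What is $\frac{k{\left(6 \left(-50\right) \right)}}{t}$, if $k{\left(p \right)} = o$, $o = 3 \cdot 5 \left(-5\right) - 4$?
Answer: $- \frac{79}{3045} \approx -0.025944$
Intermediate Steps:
$t = 3045$ ($t = 105 \cdot 29 = 3045$)
$o = -79$ ($o = 15 \left(-5\right) - 4 = -75 - 4 = -79$)
$k{\left(p \right)} = -79$
$\frac{k{\left(6 \left(-50\right) \right)}}{t} = - \frac{79}{3045}$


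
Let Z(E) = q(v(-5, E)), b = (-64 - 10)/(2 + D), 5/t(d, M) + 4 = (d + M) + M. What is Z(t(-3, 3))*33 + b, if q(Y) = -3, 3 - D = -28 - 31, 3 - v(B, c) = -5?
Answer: -3205/32 ≈ -100.16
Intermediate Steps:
v(B, c) = 8 (v(B, c) = 3 - 1*(-5) = 3 + 5 = 8)
D = 62 (D = 3 - (-28 - 31) = 3 - 1*(-59) = 3 + 59 = 62)
t(d, M) = 5/(-4 + d + 2*M) (t(d, M) = 5/(-4 + ((d + M) + M)) = 5/(-4 + ((M + d) + M)) = 5/(-4 + (d + 2*M)) = 5/(-4 + d + 2*M))
b = -37/32 (b = (-64 - 10)/(2 + 62) = -74/64 = -74*1/64 = -37/32 ≈ -1.1563)
Z(E) = -3
Z(t(-3, 3))*33 + b = -3*33 - 37/32 = -99 - 37/32 = -3205/32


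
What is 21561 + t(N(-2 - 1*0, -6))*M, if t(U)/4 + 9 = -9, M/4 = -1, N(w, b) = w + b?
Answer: 21849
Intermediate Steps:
N(w, b) = b + w
M = -4 (M = 4*(-1) = -4)
t(U) = -72 (t(U) = -36 + 4*(-9) = -36 - 36 = -72)
21561 + t(N(-2 - 1*0, -6))*M = 21561 - 72*(-4) = 21561 + 288 = 21849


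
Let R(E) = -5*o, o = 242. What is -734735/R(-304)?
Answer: 146947/242 ≈ 607.22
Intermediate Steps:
R(E) = -1210 (R(E) = -5*242 = -1210)
-734735/R(-304) = -734735/(-1210) = -734735*(-1/1210) = 146947/242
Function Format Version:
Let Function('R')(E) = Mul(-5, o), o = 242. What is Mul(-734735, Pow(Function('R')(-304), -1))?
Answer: Rational(146947, 242) ≈ 607.22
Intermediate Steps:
Function('R')(E) = -1210 (Function('R')(E) = Mul(-5, 242) = -1210)
Mul(-734735, Pow(Function('R')(-304), -1)) = Mul(-734735, Pow(-1210, -1)) = Mul(-734735, Rational(-1, 1210)) = Rational(146947, 242)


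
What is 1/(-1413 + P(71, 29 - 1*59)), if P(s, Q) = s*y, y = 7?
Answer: -1/916 ≈ -0.0010917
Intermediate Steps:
P(s, Q) = 7*s (P(s, Q) = s*7 = 7*s)
1/(-1413 + P(71, 29 - 1*59)) = 1/(-1413 + 7*71) = 1/(-1413 + 497) = 1/(-916) = -1/916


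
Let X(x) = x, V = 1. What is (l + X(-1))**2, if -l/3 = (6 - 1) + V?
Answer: 361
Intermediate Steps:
l = -18 (l = -3*((6 - 1) + 1) = -3*(5 + 1) = -3*6 = -18)
(l + X(-1))**2 = (-18 - 1)**2 = (-19)**2 = 361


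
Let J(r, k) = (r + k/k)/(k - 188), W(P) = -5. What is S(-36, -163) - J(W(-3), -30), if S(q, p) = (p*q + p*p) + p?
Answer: 3517864/109 ≈ 32274.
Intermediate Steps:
J(r, k) = (1 + r)/(-188 + k) (J(r, k) = (r + 1)/(-188 + k) = (1 + r)/(-188 + k))
S(q, p) = p + p**2 + p*q (S(q, p) = (p*q + p**2) + p = (p**2 + p*q) + p = p + p**2 + p*q)
S(-36, -163) - J(W(-3), -30) = -163*(1 - 163 - 36) - (1 - 5)/(-188 - 30) = -163*(-198) - (-4)/(-218) = 32274 - (-1)*(-4)/218 = 32274 - 1*2/109 = 32274 - 2/109 = 3517864/109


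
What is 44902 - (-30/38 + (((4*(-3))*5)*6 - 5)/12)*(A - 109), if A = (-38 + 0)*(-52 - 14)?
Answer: 27306541/228 ≈ 1.1977e+5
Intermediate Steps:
A = 2508 (A = -38*(-66) = 2508)
44902 - (-30/38 + (((4*(-3))*5)*6 - 5)/12)*(A - 109) = 44902 - (-30/38 + (((4*(-3))*5)*6 - 5)/12)*(2508 - 109) = 44902 - (-30*1/38 + (-12*5*6 - 5)*(1/12))*2399 = 44902 - (-15/19 + (-60*6 - 5)*(1/12))*2399 = 44902 - (-15/19 + (-360 - 5)*(1/12))*2399 = 44902 - (-15/19 - 365*1/12)*2399 = 44902 - (-15/19 - 365/12)*2399 = 44902 - (-7115)*2399/228 = 44902 - 1*(-17068885/228) = 44902 + 17068885/228 = 27306541/228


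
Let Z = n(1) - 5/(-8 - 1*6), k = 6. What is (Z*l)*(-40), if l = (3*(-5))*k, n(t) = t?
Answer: 34200/7 ≈ 4885.7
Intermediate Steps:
Z = 19/14 (Z = 1 - 5/(-8 - 1*6) = 1 - 5/(-8 - 6) = 1 - 5/(-14) = 1 - 5*(-1)/14 = 1 - 1*(-5/14) = 1 + 5/14 = 19/14 ≈ 1.3571)
l = -90 (l = (3*(-5))*6 = -15*6 = -90)
(Z*l)*(-40) = ((19/14)*(-90))*(-40) = -855/7*(-40) = 34200/7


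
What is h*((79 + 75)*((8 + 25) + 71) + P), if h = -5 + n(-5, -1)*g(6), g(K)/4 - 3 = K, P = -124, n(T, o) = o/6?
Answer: -174812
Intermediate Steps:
n(T, o) = o/6 (n(T, o) = o*(⅙) = o/6)
g(K) = 12 + 4*K
h = -11 (h = -5 + ((⅙)*(-1))*(12 + 4*6) = -5 - (12 + 24)/6 = -5 - ⅙*36 = -5 - 6 = -11)
h*((79 + 75)*((8 + 25) + 71) + P) = -11*((79 + 75)*((8 + 25) + 71) - 124) = -11*(154*(33 + 71) - 124) = -11*(154*104 - 124) = -11*(16016 - 124) = -11*15892 = -174812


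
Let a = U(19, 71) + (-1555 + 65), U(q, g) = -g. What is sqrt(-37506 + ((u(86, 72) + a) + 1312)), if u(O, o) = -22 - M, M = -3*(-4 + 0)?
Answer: I*sqrt(37789) ≈ 194.39*I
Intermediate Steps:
M = 12 (M = -3*(-4) = 12)
u(O, o) = -34 (u(O, o) = -22 - 1*12 = -22 - 12 = -34)
a = -1561 (a = -1*71 + (-1555 + 65) = -71 - 1490 = -1561)
sqrt(-37506 + ((u(86, 72) + a) + 1312)) = sqrt(-37506 + ((-34 - 1561) + 1312)) = sqrt(-37506 + (-1595 + 1312)) = sqrt(-37506 - 283) = sqrt(-37789) = I*sqrt(37789)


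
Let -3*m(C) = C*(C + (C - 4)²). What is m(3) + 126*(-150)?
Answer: -18904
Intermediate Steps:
m(C) = -C*(C + (-4 + C)²)/3 (m(C) = -C*(C + (C - 4)²)/3 = -C*(C + (-4 + C)²)/3)
m(3) + 126*(-150) = -⅓*3*(3 + (-4 + 3)²) + 126*(-150) = -⅓*3*(3 + (-1)²) - 18900 = -⅓*3*(3 + 1) - 18900 = -⅓*3*4 - 18900 = -4 - 18900 = -18904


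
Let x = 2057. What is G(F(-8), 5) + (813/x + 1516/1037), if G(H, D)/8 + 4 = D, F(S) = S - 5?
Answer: 1236845/125477 ≈ 9.8571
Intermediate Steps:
F(S) = -5 + S
G(H, D) = -32 + 8*D
G(F(-8), 5) + (813/x + 1516/1037) = (-32 + 8*5) + (813/2057 + 1516/1037) = (-32 + 40) + (813*(1/2057) + 1516*(1/1037)) = 8 + (813/2057 + 1516/1037) = 8 + 233029/125477 = 1236845/125477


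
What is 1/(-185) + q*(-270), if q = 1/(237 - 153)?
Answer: -8339/2590 ≈ -3.2197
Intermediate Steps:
q = 1/84 ≈ 0.011905
1/(-185) + q*(-270) = 1/(-185) + (1/84)*(-270) = -1/185 - 45/14 = -8339/2590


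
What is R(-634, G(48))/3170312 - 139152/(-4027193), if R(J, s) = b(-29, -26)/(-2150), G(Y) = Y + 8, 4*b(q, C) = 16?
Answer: 237120945763207/6862508833141100 ≈ 0.034553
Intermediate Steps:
b(q, C) = 4 (b(q, C) = (¼)*16 = 4)
G(Y) = 8 + Y
R(J, s) = -2/1075 (R(J, s) = 4/(-2150) = 4*(-1/2150) = -2/1075)
R(-634, G(48))/3170312 - 139152/(-4027193) = -2/1075/3170312 - 139152/(-4027193) = -2/1075*1/3170312 - 139152*(-1/4027193) = -1/1704042700 + 139152/4027193 = 237120945763207/6862508833141100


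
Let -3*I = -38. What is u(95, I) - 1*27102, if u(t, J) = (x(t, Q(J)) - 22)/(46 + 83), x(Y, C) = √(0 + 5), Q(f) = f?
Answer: -3496180/129 + √5/129 ≈ -27102.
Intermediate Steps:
I = 38/3 (I = -⅓*(-38) = 38/3 ≈ 12.667)
x(Y, C) = √5
u(t, J) = -22/129 + √5/129 (u(t, J) = (√5 - 22)/(46 + 83) = (-22 + √5)/129 = (-22 + √5)*(1/129) = -22/129 + √5/129)
u(95, I) - 1*27102 = (-22/129 + √5/129) - 1*27102 = (-22/129 + √5/129) - 27102 = -3496180/129 + √5/129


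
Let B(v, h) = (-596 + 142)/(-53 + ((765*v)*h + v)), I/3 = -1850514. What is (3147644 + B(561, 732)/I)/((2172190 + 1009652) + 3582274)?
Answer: 2744765975123643931139/5898353005800351593568 ≈ 0.46534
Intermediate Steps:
I = -5551542 (I = 3*(-1850514) = -5551542)
B(v, h) = -454/(-53 + v + 765*h*v) (B(v, h) = -454/(-53 + (765*h*v + v)) = -454/(-53 + (v + 765*h*v)) = -454/(-53 + v + 765*h*v))
(3147644 + B(561, 732)/I)/((2172190 + 1009652) + 3582274) = (3147644 - 454/(-53 + 561 + 765*732*561)/(-5551542))/((2172190 + 1009652) + 3582274) = (3147644 - 454/(-53 + 561 + 314148780)*(-1/5551542))/(3181842 + 3582274) = (3147644 - 454/314149288*(-1/5551542))/6764116 = (3147644 - 454*1/314149288*(-1/5551542))*(1/6764116) = (3147644 - 227/157074644*(-1/5551542))*(1/6764116) = (3147644 + 227/872006483301048)*(1/6764116) = (2744765975123643931139/872006483301048)*(1/6764116) = 2744765975123643931139/5898353005800351593568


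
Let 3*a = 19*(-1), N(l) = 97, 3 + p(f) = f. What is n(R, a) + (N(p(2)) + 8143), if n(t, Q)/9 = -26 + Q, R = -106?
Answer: 7949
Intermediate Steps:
p(f) = -3 + f
a = -19/3 (a = (19*(-1))/3 = (1/3)*(-19) = -19/3 ≈ -6.3333)
n(t, Q) = -234 + 9*Q (n(t, Q) = 9*(-26 + Q) = -234 + 9*Q)
n(R, a) + (N(p(2)) + 8143) = (-234 + 9*(-19/3)) + (97 + 8143) = (-234 - 57) + 8240 = -291 + 8240 = 7949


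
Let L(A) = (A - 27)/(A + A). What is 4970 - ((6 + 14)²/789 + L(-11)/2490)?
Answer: 11932695301/2401190 ≈ 4969.5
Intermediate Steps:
L(A) = (-27 + A)/(2*A) (L(A) = (-27 + A)/((2*A)) = (-27 + A)*(1/(2*A)) = (-27 + A)/(2*A))
4970 - ((6 + 14)²/789 + L(-11)/2490) = 4970 - ((6 + 14)²/789 + ((½)*(-27 - 11)/(-11))/2490) = 4970 - (20²*(1/789) + ((½)*(-1/11)*(-38))*(1/2490)) = 4970 - (400*(1/789) + (19/11)*(1/2490)) = 4970 - (400/789 + 19/27390) = 4970 - 1*1218999/2401190 = 4970 - 1218999/2401190 = 11932695301/2401190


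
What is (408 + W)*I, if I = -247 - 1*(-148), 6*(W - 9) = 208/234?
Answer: -123893/3 ≈ -41298.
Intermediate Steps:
W = 247/27 (W = 9 + (208/234)/6 = 9 + (208*(1/234))/6 = 9 + (⅙)*(8/9) = 9 + 4/27 = 247/27 ≈ 9.1481)
I = -99 (I = -247 + 148 = -99)
(408 + W)*I = (408 + 247/27)*(-99) = (11263/27)*(-99) = -123893/3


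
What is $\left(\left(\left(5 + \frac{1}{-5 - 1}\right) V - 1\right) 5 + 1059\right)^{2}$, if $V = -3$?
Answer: $\frac{3853369}{4} \approx 9.6334 \cdot 10^{5}$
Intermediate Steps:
$\left(\left(\left(5 + \frac{1}{-5 - 1}\right) V - 1\right) 5 + 1059\right)^{2} = \left(\left(\left(5 + \frac{1}{-5 - 1}\right) \left(-3\right) - 1\right) 5 + 1059\right)^{2} = \left(\left(\left(5 + \frac{1}{-6}\right) \left(-3\right) - 1\right) 5 + 1059\right)^{2} = \left(\left(\left(5 - \frac{1}{6}\right) \left(-3\right) - 1\right) 5 + 1059\right)^{2} = \left(\left(\frac{29}{6} \left(-3\right) - 1\right) 5 + 1059\right)^{2} = \left(\left(- \frac{29}{2} - 1\right) 5 + 1059\right)^{2} = \left(\left(- \frac{31}{2}\right) 5 + 1059\right)^{2} = \left(- \frac{155}{2} + 1059\right)^{2} = \left(\frac{1963}{2}\right)^{2} = \frac{3853369}{4}$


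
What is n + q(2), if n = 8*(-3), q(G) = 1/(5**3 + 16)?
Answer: -3383/141 ≈ -23.993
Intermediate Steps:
q(G) = 1/141 (q(G) = 1/(125 + 16) = 1/141)
n = -24
n + q(2) = -24 + 1/141 = -3383/141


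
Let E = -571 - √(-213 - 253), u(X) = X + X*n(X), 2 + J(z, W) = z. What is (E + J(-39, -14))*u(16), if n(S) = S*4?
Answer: -636480 - 1040*I*√466 ≈ -6.3648e+5 - 22451.0*I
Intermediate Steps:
n(S) = 4*S
J(z, W) = -2 + z
u(X) = X + 4*X² (u(X) = X + X*(4*X) = X + 4*X²)
E = -571 - I*√466 (E = -571 - √(-466) = -571 - I*√466 ≈ -571.0 - 21.587*I)
(E + J(-39, -14))*u(16) = ((-571 - I*√466) + (-2 - 39))*(16*(1 + 4*16)) = ((-571 - I*√466) - 41)*(16*(1 + 64)) = (-612 - I*√466)*(16*65) = (-612 - I*√466)*1040 = -636480 - 1040*I*√466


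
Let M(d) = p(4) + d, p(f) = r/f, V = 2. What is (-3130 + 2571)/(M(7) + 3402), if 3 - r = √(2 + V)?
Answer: -172/1049 ≈ -0.16397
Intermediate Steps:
r = 1 (r = 3 - √(2 + 2) = 3 - √4 = 3 - 1*2 = 3 - 2 = 1)
p(f) = 1/f
M(d) = ¼ + d (M(d) = 1/4 + d = ¼ + d)
(-3130 + 2571)/(M(7) + 3402) = (-3130 + 2571)/((¼ + 7) + 3402) = -559/(29/4 + 3402) = -559/13637/4 = -559*4/13637 = -172/1049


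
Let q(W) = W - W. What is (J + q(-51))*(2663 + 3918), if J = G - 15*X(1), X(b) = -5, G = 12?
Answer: 572547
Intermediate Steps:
q(W) = 0
J = 87 (J = 12 - 15*(-5) = 12 + 75 = 87)
(J + q(-51))*(2663 + 3918) = (87 + 0)*(2663 + 3918) = 87*6581 = 572547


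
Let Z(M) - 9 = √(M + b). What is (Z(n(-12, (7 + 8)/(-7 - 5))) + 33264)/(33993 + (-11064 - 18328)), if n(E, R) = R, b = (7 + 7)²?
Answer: 33273/4601 + √779/9202 ≈ 7.2347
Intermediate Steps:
b = 196 (b = 14² = 196)
Z(M) = 9 + √(196 + M) (Z(M) = 9 + √(M + 196) = 9 + √(196 + M))
(Z(n(-12, (7 + 8)/(-7 - 5))) + 33264)/(33993 + (-11064 - 18328)) = ((9 + √(196 + (7 + 8)/(-7 - 5))) + 33264)/(33993 + (-11064 - 18328)) = ((9 + √(196 + 15/(-12))) + 33264)/(33993 - 29392) = ((9 + √(196 + 15*(-1/12))) + 33264)/4601 = ((9 + √(196 - 5/4)) + 33264)*(1/4601) = ((9 + √(779/4)) + 33264)*(1/4601) = ((9 + √779/2) + 33264)*(1/4601) = (33273 + √779/2)*(1/4601) = 33273/4601 + √779/9202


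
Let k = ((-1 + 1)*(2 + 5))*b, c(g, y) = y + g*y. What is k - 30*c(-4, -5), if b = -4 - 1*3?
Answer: -450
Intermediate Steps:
b = -7 (b = -4 - 3 = -7)
k = 0 (k = ((-1 + 1)*(2 + 5))*(-7) = (0*7)*(-7) = 0*(-7) = 0)
k - 30*c(-4, -5) = 0 - (-150)*(1 - 4) = 0 - (-150)*(-3) = 0 - 30*15 = 0 - 450 = -450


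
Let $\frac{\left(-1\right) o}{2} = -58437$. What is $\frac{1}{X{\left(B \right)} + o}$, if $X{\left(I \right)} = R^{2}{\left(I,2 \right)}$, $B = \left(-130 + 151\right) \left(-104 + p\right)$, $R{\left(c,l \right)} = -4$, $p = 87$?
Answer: $\frac{1}{116890} \approx 8.5551 \cdot 10^{-6}$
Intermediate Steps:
$o = 116874$ ($o = \left(-2\right) \left(-58437\right) = 116874$)
$B = -357$ ($B = \left(-130 + 151\right) \left(-104 + 87\right) = 21 \left(-17\right) = -357$)
$X{\left(I \right)} = 16$ ($X{\left(I \right)} = \left(-4\right)^{2} = 16$)
$\frac{1}{X{\left(B \right)} + o} = \frac{1}{16 + 116874} = \frac{1}{116890}$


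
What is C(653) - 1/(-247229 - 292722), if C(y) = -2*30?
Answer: -32397059/539951 ≈ -60.000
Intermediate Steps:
C(y) = -60
C(653) - 1/(-247229 - 292722) = -60 - 1/(-247229 - 292722) = -60 - 1/(-539951) = -60 - 1*(-1/539951) = -60 + 1/539951 = -32397059/539951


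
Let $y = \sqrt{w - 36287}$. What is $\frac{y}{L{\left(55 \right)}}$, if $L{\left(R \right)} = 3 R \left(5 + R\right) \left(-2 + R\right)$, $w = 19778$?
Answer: $\frac{i \sqrt{16509}}{524700} \approx 0.00024488 i$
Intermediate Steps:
$L{\left(R \right)} = 3 R \left(-2 + R\right) \left(5 + R\right)$
$y = i \sqrt{16509}$ ($y = \sqrt{19778 - 36287} = \sqrt{-16509} = i \sqrt{16509} \approx 128.49 i$)
$\frac{y}{L{\left(55 \right)}} = \frac{i \sqrt{16509}}{3 \cdot 55 \left(-10 + 55^{2} + 3 \cdot 55\right)} = \frac{i \sqrt{16509}}{3 \cdot 55 \left(-10 + 3025 + 165\right)} = \frac{i \sqrt{16509}}{3 \cdot 55 \cdot 3180} = \frac{i \sqrt{16509}}{524700}$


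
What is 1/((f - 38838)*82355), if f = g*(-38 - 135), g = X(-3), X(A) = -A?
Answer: -1/3241245735 ≈ -3.0852e-10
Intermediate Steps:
g = 3 (g = -1*(-3) = 3)
f = -519 (f = 3*(-38 - 135) = 3*(-173) = -519)
1/((f - 38838)*82355) = 1/(-519 - 38838*82355) = (1/82355)/(-39357) = -1/39357*1/82355 = -1/3241245735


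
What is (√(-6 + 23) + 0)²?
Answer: 17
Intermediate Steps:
(√(-6 + 23) + 0)² = (√17 + 0)² = (√17)² = 17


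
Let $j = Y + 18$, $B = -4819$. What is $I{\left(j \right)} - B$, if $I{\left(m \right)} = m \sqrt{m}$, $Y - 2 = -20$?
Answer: $4819$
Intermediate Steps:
$Y = -18$ ($Y = 2 - 20 = -18$)
$j = 0$ ($j = -18 + 18 = 0$)
$I{\left(m \right)} = m^{\frac{3}{2}}$
$I{\left(j \right)} - B = 0^{\frac{3}{2}} - -4819 = 0 + 4819 = 4819$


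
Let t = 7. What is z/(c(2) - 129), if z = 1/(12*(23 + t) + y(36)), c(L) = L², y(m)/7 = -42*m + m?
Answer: 1/1246500 ≈ 8.0225e-7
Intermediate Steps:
y(m) = -287*m (y(m) = 7*(-42*m + m) = 7*(-41*m) = -287*m)
z = -1/9972 (z = 1/(12*(23 + 7) - 287*36) = 1/(12*30 - 10332) = 1/(360 - 10332) = 1/(-9972) = -1/9972 ≈ -0.00010028)
z/(c(2) - 129) = -1/9972/(2² - 129) = -1/9972/(4 - 129) = -1/9972/(-125) = -1/125*(-1/9972) = 1/1246500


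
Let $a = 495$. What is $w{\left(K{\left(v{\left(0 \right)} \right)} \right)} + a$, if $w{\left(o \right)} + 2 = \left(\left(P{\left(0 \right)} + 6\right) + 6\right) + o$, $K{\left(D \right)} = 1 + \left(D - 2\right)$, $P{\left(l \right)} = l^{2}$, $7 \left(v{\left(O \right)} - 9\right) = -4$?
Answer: $\frac{3587}{7} \approx 512.43$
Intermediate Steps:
$v{\left(O \right)} = \frac{59}{7}$ ($v{\left(O \right)} = 9 + \frac{1}{7} \left(-4\right) = 9 - \frac{4}{7} = \frac{59}{7}$)
$K{\left(D \right)} = -1 + D$ ($K{\left(D \right)} = 1 + \left(-2 + D\right) = -1 + D$)
$w{\left(o \right)} = 10 + o$ ($w{\left(o \right)} = -2 + \left(\left(\left(0^{2} + 6\right) + 6\right) + o\right) = -2 + \left(\left(\left(0 + 6\right) + 6\right) + o\right) = -2 + \left(\left(6 + 6\right) + o\right) = -2 + \left(12 + o\right) = 10 + o$)
$w{\left(K{\left(v{\left(0 \right)} \right)} \right)} + a = \left(10 + \left(-1 + \frac{59}{7}\right)\right) + 495 = \left(10 + \frac{52}{7}\right) + 495 = \frac{122}{7} + 495 = \frac{3587}{7}$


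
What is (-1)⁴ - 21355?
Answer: -21354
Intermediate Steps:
(-1)⁴ - 21355 = 1 - 21355 = -21354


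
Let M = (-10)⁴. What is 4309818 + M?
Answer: 4319818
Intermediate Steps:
M = 10000
4309818 + M = 4309818 + 10000 = 4319818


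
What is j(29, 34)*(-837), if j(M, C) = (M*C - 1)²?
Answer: -812078325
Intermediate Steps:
j(M, C) = (-1 + C*M)² (j(M, C) = (C*M - 1)² = (-1 + C*M)²)
j(29, 34)*(-837) = (-1 + 34*29)²*(-837) = (-1 + 986)²*(-837) = 985²*(-837) = 970225*(-837) = -812078325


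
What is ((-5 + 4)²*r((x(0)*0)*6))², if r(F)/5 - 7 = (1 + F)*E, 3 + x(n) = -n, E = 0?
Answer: 1225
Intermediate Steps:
x(n) = -3 - n
r(F) = 35 (r(F) = 35 + 5*((1 + F)*0) = 35 + 5*0 = 35 + 0 = 35)
((-5 + 4)²*r((x(0)*0)*6))² = ((-5 + 4)²*35)² = ((-1)²*35)² = (1*35)² = 35² = 1225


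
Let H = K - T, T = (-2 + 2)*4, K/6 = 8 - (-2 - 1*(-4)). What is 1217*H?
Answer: 43812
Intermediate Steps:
K = 36 (K = 6*(8 - (-2 - 1*(-4))) = 6*(8 - (-2 + 4)) = 6*(8 - 1*2) = 6*(8 - 2) = 6*6 = 36)
T = 0 (T = 0*4 = 0)
H = 36 (H = 36 - 1*0 = 36 + 0 = 36)
1217*H = 1217*36 = 43812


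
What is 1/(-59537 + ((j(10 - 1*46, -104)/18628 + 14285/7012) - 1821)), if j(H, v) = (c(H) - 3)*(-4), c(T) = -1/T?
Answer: -73473489/4508036609368 ≈ -1.6298e-5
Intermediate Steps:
j(H, v) = 12 + 4/H (j(H, v) = (-1/H - 3)*(-4) = (-3 - 1/H)*(-4) = 12 + 4/H)
1/(-59537 + ((j(10 - 1*46, -104)/18628 + 14285/7012) - 1821)) = 1/(-59537 + (((12 + 4/(10 - 1*46))/18628 + 14285/7012) - 1821)) = 1/(-59537 + (((12 + 4/(10 - 46))*(1/18628) + 14285*(1/7012)) - 1821)) = 1/(-59537 + (((12 + 4/(-36))*(1/18628) + 14285/7012) - 1821)) = 1/(-59537 + (((12 + 4*(-1/36))*(1/18628) + 14285/7012) - 1821)) = 1/(-59537 + (((12 - ⅑)*(1/18628) + 14285/7012) - 1821)) = 1/(-59537 + (((107/9)*(1/18628) + 14285/7012) - 1821)) = 1/(-59537 + ((107/167652 + 14285/7012) - 1821)) = 1/(-59537 + (149728694/73473489 - 1821)) = 1/(-59537 - 133645494775/73473489) = 1/(-4508036609368/73473489) = -73473489/4508036609368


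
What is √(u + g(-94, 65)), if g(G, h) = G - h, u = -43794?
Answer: 7*I*√897 ≈ 209.65*I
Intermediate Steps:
√(u + g(-94, 65)) = √(-43794 + (-94 - 1*65)) = √(-43794 + (-94 - 65)) = √(-43794 - 159) = √(-43953) = 7*I*√897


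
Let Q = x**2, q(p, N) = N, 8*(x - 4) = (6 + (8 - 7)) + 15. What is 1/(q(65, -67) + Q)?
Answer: -16/343 ≈ -0.046647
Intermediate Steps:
x = 27/4 (x = 4 + ((6 + (8 - 7)) + 15)/8 = 4 + ((6 + 1) + 15)/8 = 4 + (7 + 15)/8 = 4 + (1/8)*22 = 4 + 11/4 = 27/4 ≈ 6.7500)
Q = 729/16 (Q = (27/4)**2 = 729/16 ≈ 45.563)
1/(q(65, -67) + Q) = 1/(-67 + 729/16) = 1/(-343/16) = -16/343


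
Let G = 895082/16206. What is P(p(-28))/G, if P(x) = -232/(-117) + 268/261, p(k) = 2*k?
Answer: 9194204/168722957 ≈ 0.054493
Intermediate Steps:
G = 447541/8103 (G = 895082*(1/16206) = 447541/8103 ≈ 55.232)
P(x) = 3404/1131 (P(x) = -232*(-1/117) + 268*(1/261) = 232/117 + 268/261 = 3404/1131)
P(p(-28))/G = 3404/(1131*(447541/8103)) = (3404/1131)*(8103/447541) = 9194204/168722957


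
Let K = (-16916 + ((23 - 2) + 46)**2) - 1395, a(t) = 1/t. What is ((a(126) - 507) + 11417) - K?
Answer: 3116233/126 ≈ 24732.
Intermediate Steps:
K = -13822 (K = (-16916 + (21 + 46)**2) - 1395 = (-16916 + 67**2) - 1395 = (-16916 + 4489) - 1395 = -12427 - 1395 = -13822)
((a(126) - 507) + 11417) - K = ((1/126 - 507) + 11417) - 1*(-13822) = ((1/126 - 507) + 11417) + 13822 = (-63881/126 + 11417) + 13822 = 1374661/126 + 13822 = 3116233/126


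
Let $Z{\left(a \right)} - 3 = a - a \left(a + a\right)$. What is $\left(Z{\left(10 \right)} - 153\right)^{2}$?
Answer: $115600$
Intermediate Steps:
$Z{\left(a \right)} = 3 + a - 2 a^{2}$ ($Z{\left(a \right)} = 3 - \left(- a + a \left(a + a\right)\right) = 3 - \left(- a + a 2 a\right) = 3 + \left(a - 2 a^{2}\right) = 3 - \left(- a + 2 a^{2}\right) = 3 + a - 2 a^{2}$)
$\left(Z{\left(10 \right)} - 153\right)^{2} = \left(\left(3 + 10 - 2 \cdot 10^{2}\right) - 153\right)^{2} = \left(\left(3 + 10 - 200\right) - 153\right)^{2} = \left(-187 - 153\right)^{2} = \left(-340\right)^{2} = 115600$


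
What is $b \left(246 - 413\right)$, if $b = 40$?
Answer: $-6680$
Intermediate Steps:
$b \left(246 - 413\right) = 40 \left(246 - 413\right) = 40 \left(-167\right) = -6680$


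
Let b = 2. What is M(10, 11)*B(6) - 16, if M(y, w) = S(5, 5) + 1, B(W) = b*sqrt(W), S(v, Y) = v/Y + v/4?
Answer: -16 + 13*sqrt(6)/2 ≈ -0.078317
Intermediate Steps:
S(v, Y) = v/4 + v/Y (S(v, Y) = v/Y + v*(1/4) = v/Y + v/4 = v/4 + v/Y)
B(W) = 2*sqrt(W)
M(y, w) = 13/4 (M(y, w) = ((1/4)*5 + 5/5) + 1 = (5/4 + 5*(1/5)) + 1 = (5/4 + 1) + 1 = 9/4 + 1 = 13/4)
M(10, 11)*B(6) - 16 = 13*(2*sqrt(6))/4 - 16 = 13*sqrt(6)/2 - 16 = -16 + 13*sqrt(6)/2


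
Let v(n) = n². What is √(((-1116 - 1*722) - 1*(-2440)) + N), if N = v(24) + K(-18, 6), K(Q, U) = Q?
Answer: 2*√290 ≈ 34.059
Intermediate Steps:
N = 558 (N = 24² - 18 = 576 - 18 = 558)
√(((-1116 - 1*722) - 1*(-2440)) + N) = √(((-1116 - 1*722) - 1*(-2440)) + 558) = √(((-1116 - 722) + 2440) + 558) = √((-1838 + 2440) + 558) = √(602 + 558) = √1160 = 2*√290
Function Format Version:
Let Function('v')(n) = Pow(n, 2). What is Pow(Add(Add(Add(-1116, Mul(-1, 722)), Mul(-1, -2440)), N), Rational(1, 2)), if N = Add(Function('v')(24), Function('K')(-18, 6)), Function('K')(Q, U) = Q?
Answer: Mul(2, Pow(290, Rational(1, 2))) ≈ 34.059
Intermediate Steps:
N = 558 (N = Add(Pow(24, 2), -18) = Add(576, -18) = 558)
Pow(Add(Add(Add(-1116, Mul(-1, 722)), Mul(-1, -2440)), N), Rational(1, 2)) = Pow(Add(Add(Add(-1116, Mul(-1, 722)), Mul(-1, -2440)), 558), Rational(1, 2)) = Pow(Add(Add(Add(-1116, -722), 2440), 558), Rational(1, 2)) = Pow(Add(Add(-1838, 2440), 558), Rational(1, 2)) = Pow(Add(602, 558), Rational(1, 2)) = Pow(1160, Rational(1, 2)) = Mul(2, Pow(290, Rational(1, 2)))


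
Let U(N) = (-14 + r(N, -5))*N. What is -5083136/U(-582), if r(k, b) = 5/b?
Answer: -2541568/4365 ≈ -582.26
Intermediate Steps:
U(N) = -15*N (U(N) = (-14 + 5/(-5))*N = (-14 + 5*(-⅕))*N = (-14 - 1)*N = -15*N)
-5083136/U(-582) = -5083136/((-15*(-582))) = -5083136/8730 = -5083136*1/8730 = -2541568/4365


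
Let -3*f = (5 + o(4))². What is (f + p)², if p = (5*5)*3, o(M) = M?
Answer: 2304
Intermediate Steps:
p = 75 (p = 25*3 = 75)
f = -27 (f = -(5 + 4)²/3 = -⅓*9² = -⅓*81 = -27)
(f + p)² = (-27 + 75)² = 48² = 2304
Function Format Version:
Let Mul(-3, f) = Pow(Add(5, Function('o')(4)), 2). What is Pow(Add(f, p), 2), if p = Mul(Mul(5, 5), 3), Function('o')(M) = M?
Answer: 2304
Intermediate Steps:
p = 75 (p = Mul(25, 3) = 75)
f = -27 (f = Mul(Rational(-1, 3), Pow(Add(5, 4), 2)) = Mul(Rational(-1, 3), Pow(9, 2)) = Mul(Rational(-1, 3), 81) = -27)
Pow(Add(f, p), 2) = Pow(Add(-27, 75), 2) = Pow(48, 2) = 2304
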